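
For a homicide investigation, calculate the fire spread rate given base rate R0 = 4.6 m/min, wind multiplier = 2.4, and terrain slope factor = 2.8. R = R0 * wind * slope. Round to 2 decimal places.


Fire spread rate calculation:
R = R0 * wind_factor * slope_factor
= 4.6 * 2.4 * 2.8
= 11.04 * 2.8
= 30.91 m/min

30.91


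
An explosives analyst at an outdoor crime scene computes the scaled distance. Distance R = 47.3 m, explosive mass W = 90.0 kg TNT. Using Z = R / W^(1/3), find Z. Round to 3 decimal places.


Scaled distance calculation:
W^(1/3) = 90.0^(1/3) = 4.481405
Z = R / W^(1/3) = 47.3 / 4.481405
Z = 10.555 m/kg^(1/3)

10.555


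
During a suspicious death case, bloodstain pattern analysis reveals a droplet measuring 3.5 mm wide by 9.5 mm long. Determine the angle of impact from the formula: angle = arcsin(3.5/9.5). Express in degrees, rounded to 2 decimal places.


Blood spatter impact angle calculation:
width / length = 3.5 / 9.5 = 0.368421
angle = arcsin(0.368421)
angle = 21.62 degrees

21.62


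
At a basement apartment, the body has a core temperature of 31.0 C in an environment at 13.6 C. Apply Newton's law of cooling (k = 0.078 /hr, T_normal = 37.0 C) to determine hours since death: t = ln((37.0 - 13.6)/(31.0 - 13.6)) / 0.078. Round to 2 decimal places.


Using Newton's law of cooling:
t = ln((T_normal - T_ambient) / (T_body - T_ambient)) / k
T_normal - T_ambient = 23.4
T_body - T_ambient = 17.4
Ratio = 1.344828
ln(ratio) = 0.296266
t = 0.296266 / 0.078 = 3.80 hours

3.80


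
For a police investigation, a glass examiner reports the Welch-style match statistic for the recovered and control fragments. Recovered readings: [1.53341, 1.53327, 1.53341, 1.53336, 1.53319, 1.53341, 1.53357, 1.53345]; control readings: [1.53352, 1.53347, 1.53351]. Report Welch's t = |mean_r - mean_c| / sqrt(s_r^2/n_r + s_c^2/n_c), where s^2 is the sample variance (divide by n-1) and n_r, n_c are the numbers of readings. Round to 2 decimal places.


Welch's t-criterion for glass RI comparison:
Recovered mean = sum / n_r = 12.26707 / 8 = 1.5333838
Control mean = sum / n_c = 4.6005 / 3 = 1.5335
Recovered sample variance s_r^2 = 1.31696e-08
Control sample variance s_c^2 = 7e-10
Welch SE (unpooled) = sqrt(s_r^2/n_r + s_c^2/n_c) = sqrt(1.64621e-09 + 2.33333e-10) = sqrt(1.87954e-09) = 4.33537e-05
|mean_r - mean_c| = 0.00011625
t = 0.00011625 / 4.33537e-05 = 2.68

2.68


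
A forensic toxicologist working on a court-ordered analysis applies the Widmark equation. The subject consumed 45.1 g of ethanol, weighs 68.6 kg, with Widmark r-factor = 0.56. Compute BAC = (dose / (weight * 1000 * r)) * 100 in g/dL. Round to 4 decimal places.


Applying the Widmark formula:
BAC = (dose_g / (body_wt * 1000 * r)) * 100
Denominator = 68.6 * 1000 * 0.56 = 38416
BAC = (45.1 / 38416) * 100
BAC = 0.1174 g/dL

0.1174


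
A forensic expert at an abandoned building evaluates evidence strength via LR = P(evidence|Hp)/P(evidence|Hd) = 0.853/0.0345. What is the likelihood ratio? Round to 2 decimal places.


Likelihood ratio calculation:
LR = P(E|Hp) / P(E|Hd)
LR = 0.853 / 0.0345
LR = 24.72

24.72


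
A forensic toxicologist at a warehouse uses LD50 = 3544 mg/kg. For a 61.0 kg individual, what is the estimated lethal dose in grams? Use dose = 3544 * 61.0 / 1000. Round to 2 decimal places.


Lethal dose calculation:
Lethal dose = LD50 * body_weight / 1000
= 3544 * 61.0 / 1000
= 216184 / 1000
= 216.18 g

216.18


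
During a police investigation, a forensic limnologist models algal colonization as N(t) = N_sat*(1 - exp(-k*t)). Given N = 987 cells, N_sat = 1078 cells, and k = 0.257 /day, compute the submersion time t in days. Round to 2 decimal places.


PMSI from diatom colonization curve:
N / N_sat = 987 / 1078 = 0.915584
1 - N/N_sat = 0.084416
ln(1 - N/N_sat) = -2.471998
t = -ln(1 - N/N_sat) / k = -(-2.471998) / 0.257 = 9.62 days

9.62


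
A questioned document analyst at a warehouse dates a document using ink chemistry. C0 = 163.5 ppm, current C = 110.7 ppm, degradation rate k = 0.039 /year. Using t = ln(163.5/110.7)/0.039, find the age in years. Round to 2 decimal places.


Document age estimation:
C0/C = 163.5 / 110.7 = 1.476965
ln(C0/C) = 0.389989
t = 0.389989 / 0.039 = 10.00 years

10.00


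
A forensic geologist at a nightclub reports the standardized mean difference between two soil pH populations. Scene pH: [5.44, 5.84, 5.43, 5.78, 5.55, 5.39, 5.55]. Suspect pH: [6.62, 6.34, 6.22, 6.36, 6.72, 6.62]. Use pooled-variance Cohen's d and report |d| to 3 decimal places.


Pooled-variance Cohen's d for soil pH comparison:
Scene mean = 38.98 / 7 = 5.568571
Suspect mean = 38.88 / 6 = 6.48
Scene sample variance s_s^2 = 0.031114
Suspect sample variance s_c^2 = 0.03968
Pooled variance = ((n_s-1)*s_s^2 + (n_c-1)*s_c^2) / (n_s + n_c - 2) = 0.035008
Pooled SD = sqrt(0.035008) = 0.187104
Mean difference = -0.911429
|d| = |-0.911429| / 0.187104 = 4.871

4.871


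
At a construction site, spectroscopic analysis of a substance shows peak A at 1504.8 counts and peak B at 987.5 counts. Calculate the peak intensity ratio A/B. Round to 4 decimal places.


Spectral peak ratio:
Peak A = 1504.8 counts
Peak B = 987.5 counts
Ratio = 1504.8 / 987.5 = 1.5238

1.5238


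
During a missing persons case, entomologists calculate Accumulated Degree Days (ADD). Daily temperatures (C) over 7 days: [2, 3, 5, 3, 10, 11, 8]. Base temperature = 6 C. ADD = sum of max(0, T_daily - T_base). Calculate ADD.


Computing ADD day by day:
Day 1: max(0, 2 - 6) = 0
Day 2: max(0, 3 - 6) = 0
Day 3: max(0, 5 - 6) = 0
Day 4: max(0, 3 - 6) = 0
Day 5: max(0, 10 - 6) = 4
Day 6: max(0, 11 - 6) = 5
Day 7: max(0, 8 - 6) = 2
Total ADD = 11

11


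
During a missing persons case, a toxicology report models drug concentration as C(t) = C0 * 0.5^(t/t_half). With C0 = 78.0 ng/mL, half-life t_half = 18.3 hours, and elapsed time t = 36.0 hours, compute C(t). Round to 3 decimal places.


Drug concentration decay:
Number of half-lives = t / t_half = 36.0 / 18.3 = 1.967213
Decay factor = 0.5^1.967213 = 0.25574661
C(t) = 78.0 * 0.25574661 = 19.948 ng/mL

19.948


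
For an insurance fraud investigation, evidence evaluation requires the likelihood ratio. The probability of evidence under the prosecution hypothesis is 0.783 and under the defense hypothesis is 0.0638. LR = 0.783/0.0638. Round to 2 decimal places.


Likelihood ratio calculation:
LR = P(E|Hp) / P(E|Hd)
LR = 0.783 / 0.0638
LR = 12.27

12.27


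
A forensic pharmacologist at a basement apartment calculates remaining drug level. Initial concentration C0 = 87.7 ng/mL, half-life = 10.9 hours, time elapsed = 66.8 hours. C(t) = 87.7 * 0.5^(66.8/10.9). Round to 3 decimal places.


Drug concentration decay:
Number of half-lives = t / t_half = 66.8 / 10.9 = 6.12844
Decay factor = 0.5^6.12844 = 0.01429406
C(t) = 87.7 * 0.01429406 = 1.254 ng/mL

1.254


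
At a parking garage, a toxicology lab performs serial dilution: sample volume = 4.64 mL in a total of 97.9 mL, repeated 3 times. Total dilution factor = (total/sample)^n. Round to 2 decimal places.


Dilution factor calculation:
Single dilution = V_total / V_sample = 97.9 / 4.64 ≈ 21.099138
Number of dilutions = 3
Total DF = (97.9 / 4.64)^3 (full precision, rounded at the end) = 9392.78

9392.78


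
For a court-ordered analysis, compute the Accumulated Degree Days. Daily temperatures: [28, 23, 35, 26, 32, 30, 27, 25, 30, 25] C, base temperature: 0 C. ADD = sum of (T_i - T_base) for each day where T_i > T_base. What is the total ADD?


Computing ADD day by day:
Day 1: max(0, 28 - 0) = 28
Day 2: max(0, 23 - 0) = 23
Day 3: max(0, 35 - 0) = 35
Day 4: max(0, 26 - 0) = 26
Day 5: max(0, 32 - 0) = 32
Day 6: max(0, 30 - 0) = 30
Day 7: max(0, 27 - 0) = 27
Day 8: max(0, 25 - 0) = 25
Day 9: max(0, 30 - 0) = 30
Day 10: max(0, 25 - 0) = 25
Total ADD = 281

281


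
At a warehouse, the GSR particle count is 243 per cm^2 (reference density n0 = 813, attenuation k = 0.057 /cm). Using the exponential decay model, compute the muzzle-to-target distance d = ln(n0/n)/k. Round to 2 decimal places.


GSR distance calculation:
n0/n = 813 / 243 = 3.345679
ln(n0/n) = 1.20767
d = 1.20767 / 0.057 = 21.19 cm

21.19


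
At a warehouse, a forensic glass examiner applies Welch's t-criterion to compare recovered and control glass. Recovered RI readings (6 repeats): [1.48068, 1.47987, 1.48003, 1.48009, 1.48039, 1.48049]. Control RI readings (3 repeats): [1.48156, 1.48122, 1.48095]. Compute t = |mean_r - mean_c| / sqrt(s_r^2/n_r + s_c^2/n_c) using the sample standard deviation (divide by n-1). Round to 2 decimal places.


Welch's t-criterion for glass RI comparison:
Recovered mean = sum / n_r = 8.88155 / 6 = 1.4802583
Control mean = sum / n_c = 4.44373 / 3 = 1.4812433
Recovered sample variance s_r^2 = 9.60167e-08
Control sample variance s_c^2 = 9.34333e-08
Welch SE (unpooled) = sqrt(s_r^2/n_r + s_c^2/n_c) = sqrt(1.60028e-08 + 3.11444e-08) = sqrt(4.71472e-08) = 0.000217134
|mean_r - mean_c| = 0.000985
t = 0.000985 / 0.000217134 = 4.54

4.54


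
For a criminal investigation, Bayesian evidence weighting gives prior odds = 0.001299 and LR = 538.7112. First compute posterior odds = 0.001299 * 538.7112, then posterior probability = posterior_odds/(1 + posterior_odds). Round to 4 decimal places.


Bayesian evidence evaluation:
Posterior odds = prior_odds * LR = 0.001299 * 538.7112 = 0.6997858
Posterior probability = posterior_odds / (1 + posterior_odds)
= 0.6997858 / (1 + 0.6997858)
= 0.6997858 / 1.6997858
= 0.4117

0.4117


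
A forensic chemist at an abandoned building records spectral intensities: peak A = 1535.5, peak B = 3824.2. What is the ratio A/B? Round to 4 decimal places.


Spectral peak ratio:
Peak A = 1535.5 counts
Peak B = 3824.2 counts
Ratio = 1535.5 / 3824.2 = 0.4015

0.4015


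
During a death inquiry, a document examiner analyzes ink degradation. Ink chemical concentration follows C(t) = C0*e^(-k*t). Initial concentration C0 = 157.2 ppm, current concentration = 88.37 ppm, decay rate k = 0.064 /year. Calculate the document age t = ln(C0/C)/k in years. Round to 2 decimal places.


Document age estimation:
C0/C = 157.2 / 88.37 = 1.778884
ln(C0/C) = 0.575986
t = 0.575986 / 0.064 = 9.00 years

9.00


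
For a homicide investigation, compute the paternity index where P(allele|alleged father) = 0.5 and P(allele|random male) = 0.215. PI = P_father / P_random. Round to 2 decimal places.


Paternity Index calculation:
PI = P(allele|father) / P(allele|random)
PI = 0.5 / 0.215
PI = 2.33

2.33


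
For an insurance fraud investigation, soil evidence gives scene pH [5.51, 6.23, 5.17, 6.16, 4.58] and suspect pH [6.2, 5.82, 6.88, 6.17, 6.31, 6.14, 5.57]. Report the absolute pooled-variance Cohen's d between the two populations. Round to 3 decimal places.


Pooled-variance Cohen's d for soil pH comparison:
Scene mean = 27.65 / 5 = 5.53
Suspect mean = 43.09 / 7 = 6.155714
Scene sample variance s_s^2 = 0.47985
Suspect sample variance s_c^2 = 0.167762
Pooled variance = ((n_s-1)*s_s^2 + (n_c-1)*s_c^2) / (n_s + n_c - 2) = 0.292597
Pooled SD = sqrt(0.292597) = 0.540922
Mean difference = -0.625714
|d| = |-0.625714| / 0.540922 = 1.157

1.157


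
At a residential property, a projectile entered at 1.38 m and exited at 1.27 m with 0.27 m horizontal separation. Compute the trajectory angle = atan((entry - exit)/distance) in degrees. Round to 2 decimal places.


Bullet trajectory angle:
Height difference = 1.38 - 1.27 = 0.11 m
angle = atan(0.11 / 0.27)
angle = atan(0.407407)
angle = 22.17 degrees

22.17


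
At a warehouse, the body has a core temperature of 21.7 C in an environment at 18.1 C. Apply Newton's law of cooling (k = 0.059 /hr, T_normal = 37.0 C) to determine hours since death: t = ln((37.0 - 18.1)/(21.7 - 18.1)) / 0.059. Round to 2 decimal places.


Using Newton's law of cooling:
t = ln((T_normal - T_ambient) / (T_body - T_ambient)) / k
T_normal - T_ambient = 18.9
T_body - T_ambient = 3.6
Ratio = 5.25
ln(ratio) = 1.658228
t = 1.658228 / 0.059 = 28.11 hours

28.11


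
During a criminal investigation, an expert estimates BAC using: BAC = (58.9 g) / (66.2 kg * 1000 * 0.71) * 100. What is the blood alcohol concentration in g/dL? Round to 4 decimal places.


Applying the Widmark formula:
BAC = (dose_g / (body_wt * 1000 * r)) * 100
Denominator = 66.2 * 1000 * 0.71 = 47002
BAC = (58.9 / 47002) * 100
BAC = 0.1253 g/dL

0.1253


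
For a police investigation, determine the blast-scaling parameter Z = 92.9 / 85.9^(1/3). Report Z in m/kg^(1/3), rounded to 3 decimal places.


Scaled distance calculation:
W^(1/3) = 85.9^(1/3) = 4.412293
Z = R / W^(1/3) = 92.9 / 4.412293
Z = 21.055 m/kg^(1/3)

21.055


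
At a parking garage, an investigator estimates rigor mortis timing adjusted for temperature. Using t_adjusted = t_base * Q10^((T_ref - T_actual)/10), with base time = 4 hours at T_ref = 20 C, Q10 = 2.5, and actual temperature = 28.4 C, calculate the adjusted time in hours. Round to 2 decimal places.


Rigor mortis time adjustment:
Exponent = (T_ref - T_actual) / 10 = (20 - 28.4) / 10 = -0.84
Q10 factor = 2.5^-0.84 = 0.46316
t_adjusted = 4 * 0.46316 = 1.85 hours

1.85


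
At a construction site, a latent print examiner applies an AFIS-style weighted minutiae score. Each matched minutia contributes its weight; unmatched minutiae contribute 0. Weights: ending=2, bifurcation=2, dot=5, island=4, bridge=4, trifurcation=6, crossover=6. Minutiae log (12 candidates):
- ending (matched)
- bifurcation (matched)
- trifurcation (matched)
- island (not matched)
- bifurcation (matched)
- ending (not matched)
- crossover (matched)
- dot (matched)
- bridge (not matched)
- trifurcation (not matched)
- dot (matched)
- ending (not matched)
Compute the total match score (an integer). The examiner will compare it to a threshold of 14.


Weighted minutiae match score:
  ending: matched, +2 (running total 2)
  bifurcation: matched, +2 (running total 4)
  trifurcation: matched, +6 (running total 10)
  island: not matched, +0
  bifurcation: matched, +2 (running total 12)
  ending: not matched, +0
  crossover: matched, +6 (running total 18)
  dot: matched, +5 (running total 23)
  bridge: not matched, +0
  trifurcation: not matched, +0
  dot: matched, +5 (running total 28)
  ending: not matched, +0
Total score = 28
Threshold = 14; verdict = identification

28


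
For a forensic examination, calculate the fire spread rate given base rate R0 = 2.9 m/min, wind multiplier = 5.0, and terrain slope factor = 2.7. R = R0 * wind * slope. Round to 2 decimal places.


Fire spread rate calculation:
R = R0 * wind_factor * slope_factor
= 2.9 * 5.0 * 2.7
= 14.5 * 2.7
= 39.15 m/min

39.15


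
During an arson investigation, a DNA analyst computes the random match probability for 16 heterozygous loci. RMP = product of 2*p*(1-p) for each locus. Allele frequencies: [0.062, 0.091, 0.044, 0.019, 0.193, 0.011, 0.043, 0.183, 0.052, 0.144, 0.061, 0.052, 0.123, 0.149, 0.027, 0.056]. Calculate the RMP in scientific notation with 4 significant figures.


Computing RMP for 16 loci:
Locus 1: 2 * 0.062 * 0.938 = 0.116312
Locus 2: 2 * 0.091 * 0.909 = 0.165438
Locus 3: 2 * 0.044 * 0.956 = 0.084128
Locus 4: 2 * 0.019 * 0.981 = 0.037278
Locus 5: 2 * 0.193 * 0.807 = 0.311502
Locus 6: 2 * 0.011 * 0.989 = 0.021758
Locus 7: 2 * 0.043 * 0.957 = 0.082302
Locus 8: 2 * 0.183 * 0.817 = 0.299022
Locus 9: 2 * 0.052 * 0.948 = 0.098592
Locus 10: 2 * 0.144 * 0.856 = 0.246528
Locus 11: 2 * 0.061 * 0.939 = 0.114558
Locus 12: 2 * 0.052 * 0.948 = 0.098592
Locus 13: 2 * 0.123 * 0.877 = 0.215742
Locus 14: 2 * 0.149 * 0.851 = 0.253598
Locus 15: 2 * 0.027 * 0.973 = 0.052542
Locus 16: 2 * 0.056 * 0.944 = 0.105728
RMP = 8.398e-16

8.398e-16


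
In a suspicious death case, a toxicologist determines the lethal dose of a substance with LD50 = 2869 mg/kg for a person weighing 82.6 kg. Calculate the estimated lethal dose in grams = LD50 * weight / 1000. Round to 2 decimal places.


Lethal dose calculation:
Lethal dose = LD50 * body_weight / 1000
= 2869 * 82.6 / 1000
= 236979.4 / 1000
= 236.98 g

236.98


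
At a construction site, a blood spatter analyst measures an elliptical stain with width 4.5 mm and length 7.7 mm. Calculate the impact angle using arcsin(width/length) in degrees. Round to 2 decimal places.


Blood spatter impact angle calculation:
width / length = 4.5 / 7.7 = 0.584416
angle = arcsin(0.584416)
angle = 35.76 degrees

35.76


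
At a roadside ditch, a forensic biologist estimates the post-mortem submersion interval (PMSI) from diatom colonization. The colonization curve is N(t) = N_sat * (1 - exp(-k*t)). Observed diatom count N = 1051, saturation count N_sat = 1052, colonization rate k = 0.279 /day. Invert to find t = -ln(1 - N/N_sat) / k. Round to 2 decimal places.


PMSI from diatom colonization curve:
N / N_sat = 1051 / 1052 = 0.999049
1 - N/N_sat = 0.000951
ln(1 - N/N_sat) = -6.957996
t = -ln(1 - N/N_sat) / k = -(-6.957996) / 0.279 = 24.94 days

24.94


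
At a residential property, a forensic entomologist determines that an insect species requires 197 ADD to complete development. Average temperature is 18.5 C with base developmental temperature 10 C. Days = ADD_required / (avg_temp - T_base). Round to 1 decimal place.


Insect development time:
Effective temperature = avg_temp - T_base = 18.5 - 10 = 8.5 C
Days = ADD / effective_temp = 197 / 8.5 = 23.2 days

23.2


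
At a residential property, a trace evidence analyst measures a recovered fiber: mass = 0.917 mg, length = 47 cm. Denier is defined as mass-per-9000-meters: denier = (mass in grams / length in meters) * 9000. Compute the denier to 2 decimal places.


Denier calculation:
Mass in grams = 0.917 mg / 1000 = 0.000917 g
Length in meters = 47 cm / 100 = 0.47 m
Linear density = mass / length = 0.000917 / 0.47 = 0.00195106 g/m
Denier = (g/m) * 9000 = 0.00195106 * 9000 = 17.56

17.56


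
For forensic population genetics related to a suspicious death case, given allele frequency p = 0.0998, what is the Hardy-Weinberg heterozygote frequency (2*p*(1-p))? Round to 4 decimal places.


Hardy-Weinberg heterozygote frequency:
q = 1 - p = 1 - 0.0998 = 0.9002
2pq = 2 * 0.0998 * 0.9002 = 0.1797

0.1797


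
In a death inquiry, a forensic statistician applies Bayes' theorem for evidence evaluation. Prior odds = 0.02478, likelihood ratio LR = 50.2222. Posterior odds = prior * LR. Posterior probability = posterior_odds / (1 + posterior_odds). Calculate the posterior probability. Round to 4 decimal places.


Bayesian evidence evaluation:
Posterior odds = prior_odds * LR = 0.02478 * 50.2222 = 1.244506
Posterior probability = posterior_odds / (1 + posterior_odds)
= 1.244506 / (1 + 1.244506)
= 1.244506 / 2.244506
= 0.5545

0.5545


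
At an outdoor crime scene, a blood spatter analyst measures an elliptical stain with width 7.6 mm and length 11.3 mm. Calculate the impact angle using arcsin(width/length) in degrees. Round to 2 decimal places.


Blood spatter impact angle calculation:
width / length = 7.6 / 11.3 = 0.672566
angle = arcsin(0.672566)
angle = 42.27 degrees

42.27


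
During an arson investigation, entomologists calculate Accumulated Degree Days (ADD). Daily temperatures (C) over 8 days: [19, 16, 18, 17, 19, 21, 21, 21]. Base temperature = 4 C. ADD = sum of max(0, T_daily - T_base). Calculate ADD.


Computing ADD day by day:
Day 1: max(0, 19 - 4) = 15
Day 2: max(0, 16 - 4) = 12
Day 3: max(0, 18 - 4) = 14
Day 4: max(0, 17 - 4) = 13
Day 5: max(0, 19 - 4) = 15
Day 6: max(0, 21 - 4) = 17
Day 7: max(0, 21 - 4) = 17
Day 8: max(0, 21 - 4) = 17
Total ADD = 120

120


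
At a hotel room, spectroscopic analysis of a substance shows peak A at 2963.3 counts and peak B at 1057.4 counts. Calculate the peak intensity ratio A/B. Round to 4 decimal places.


Spectral peak ratio:
Peak A = 2963.3 counts
Peak B = 1057.4 counts
Ratio = 2963.3 / 1057.4 = 2.8024

2.8024


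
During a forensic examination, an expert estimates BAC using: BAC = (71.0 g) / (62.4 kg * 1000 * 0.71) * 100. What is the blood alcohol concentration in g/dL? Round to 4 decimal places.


Applying the Widmark formula:
BAC = (dose_g / (body_wt * 1000 * r)) * 100
Denominator = 62.4 * 1000 * 0.71 = 44304
BAC = (71.0 / 44304) * 100
BAC = 0.1603 g/dL

0.1603


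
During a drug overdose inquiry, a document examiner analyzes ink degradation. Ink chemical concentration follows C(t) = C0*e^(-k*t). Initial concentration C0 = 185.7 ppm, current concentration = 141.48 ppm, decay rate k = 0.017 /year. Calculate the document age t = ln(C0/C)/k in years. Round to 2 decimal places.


Document age estimation:
C0/C = 185.7 / 141.48 = 1.312553
ln(C0/C) = 0.271974
t = 0.271974 / 0.017 = 16.00 years

16.00


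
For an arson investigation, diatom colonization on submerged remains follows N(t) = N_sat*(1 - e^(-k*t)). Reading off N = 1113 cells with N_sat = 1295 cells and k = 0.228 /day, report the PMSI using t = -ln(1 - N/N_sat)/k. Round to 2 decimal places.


PMSI from diatom colonization curve:
N / N_sat = 1113 / 1295 = 0.859459
1 - N/N_sat = 0.140541
ln(1 - N/N_sat) = -1.962256
t = -ln(1 - N/N_sat) / k = -(-1.962256) / 0.228 = 8.61 days

8.61


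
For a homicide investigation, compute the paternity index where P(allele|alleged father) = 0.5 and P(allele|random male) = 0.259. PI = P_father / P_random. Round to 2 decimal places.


Paternity Index calculation:
PI = P(allele|father) / P(allele|random)
PI = 0.5 / 0.259
PI = 1.93

1.93


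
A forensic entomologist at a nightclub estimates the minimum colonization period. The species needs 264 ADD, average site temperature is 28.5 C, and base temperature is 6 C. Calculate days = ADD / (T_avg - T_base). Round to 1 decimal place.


Insect development time:
Effective temperature = avg_temp - T_base = 28.5 - 6 = 22.5 C
Days = ADD / effective_temp = 264 / 22.5 = 11.7 days

11.7


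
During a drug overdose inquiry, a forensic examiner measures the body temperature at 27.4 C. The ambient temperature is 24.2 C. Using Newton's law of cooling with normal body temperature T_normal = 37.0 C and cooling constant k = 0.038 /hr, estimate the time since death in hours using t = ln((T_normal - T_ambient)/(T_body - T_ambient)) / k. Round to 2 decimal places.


Using Newton's law of cooling:
t = ln((T_normal - T_ambient) / (T_body - T_ambient)) / k
T_normal - T_ambient = 12.8
T_body - T_ambient = 3.2
Ratio = 4
ln(ratio) = 1.386294
t = 1.386294 / 0.038 = 36.48 hours

36.48


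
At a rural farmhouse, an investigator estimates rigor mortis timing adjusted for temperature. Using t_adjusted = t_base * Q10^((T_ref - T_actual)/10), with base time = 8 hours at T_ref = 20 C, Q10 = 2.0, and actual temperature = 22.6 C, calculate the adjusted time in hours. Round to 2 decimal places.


Rigor mortis time adjustment:
Exponent = (T_ref - T_actual) / 10 = (20 - 22.6) / 10 = -0.26
Q10 factor = 2.0^-0.26 = 0.83509
t_adjusted = 8 * 0.83509 = 6.68 hours

6.68


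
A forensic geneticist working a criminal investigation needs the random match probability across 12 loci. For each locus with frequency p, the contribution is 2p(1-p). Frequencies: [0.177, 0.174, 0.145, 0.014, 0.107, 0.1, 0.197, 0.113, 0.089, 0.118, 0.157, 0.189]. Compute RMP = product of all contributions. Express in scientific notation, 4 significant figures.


Computing RMP for 12 loci:
Locus 1: 2 * 0.177 * 0.823 = 0.291342
Locus 2: 2 * 0.174 * 0.826 = 0.287448
Locus 3: 2 * 0.145 * 0.855 = 0.24795
Locus 4: 2 * 0.014 * 0.986 = 0.027608
Locus 5: 2 * 0.107 * 0.893 = 0.191102
Locus 6: 2 * 0.1 * 0.9 = 0.18
Locus 7: 2 * 0.197 * 0.803 = 0.316382
Locus 8: 2 * 0.113 * 0.887 = 0.200462
Locus 9: 2 * 0.089 * 0.911 = 0.162158
Locus 10: 2 * 0.118 * 0.882 = 0.208152
Locus 11: 2 * 0.157 * 0.843 = 0.264702
Locus 12: 2 * 0.189 * 0.811 = 0.306558
RMP = 3.426e-09

3.426e-09


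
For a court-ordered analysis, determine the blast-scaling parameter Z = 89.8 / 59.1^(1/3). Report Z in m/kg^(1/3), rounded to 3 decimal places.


Scaled distance calculation:
W^(1/3) = 59.1^(1/3) = 3.895195
Z = R / W^(1/3) = 89.8 / 3.895195
Z = 23.054 m/kg^(1/3)

23.054


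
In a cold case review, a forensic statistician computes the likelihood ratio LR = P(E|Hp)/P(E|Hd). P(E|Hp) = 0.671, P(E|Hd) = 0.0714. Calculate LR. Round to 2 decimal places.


Likelihood ratio calculation:
LR = P(E|Hp) / P(E|Hd)
LR = 0.671 / 0.0714
LR = 9.40

9.40


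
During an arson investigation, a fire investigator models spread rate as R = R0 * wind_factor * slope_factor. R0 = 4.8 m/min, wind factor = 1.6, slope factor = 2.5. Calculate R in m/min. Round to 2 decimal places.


Fire spread rate calculation:
R = R0 * wind_factor * slope_factor
= 4.8 * 1.6 * 2.5
= 7.68 * 2.5
= 19.20 m/min

19.20


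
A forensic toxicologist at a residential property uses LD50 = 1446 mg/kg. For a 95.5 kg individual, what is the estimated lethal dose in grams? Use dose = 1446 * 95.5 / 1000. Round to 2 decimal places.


Lethal dose calculation:
Lethal dose = LD50 * body_weight / 1000
= 1446 * 95.5 / 1000
= 138093 / 1000
= 138.09 g

138.09


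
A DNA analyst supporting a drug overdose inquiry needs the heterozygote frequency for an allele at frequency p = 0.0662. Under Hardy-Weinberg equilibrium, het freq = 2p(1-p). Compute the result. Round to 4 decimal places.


Hardy-Weinberg heterozygote frequency:
q = 1 - p = 1 - 0.0662 = 0.9338
2pq = 2 * 0.0662 * 0.9338 = 0.1236

0.1236


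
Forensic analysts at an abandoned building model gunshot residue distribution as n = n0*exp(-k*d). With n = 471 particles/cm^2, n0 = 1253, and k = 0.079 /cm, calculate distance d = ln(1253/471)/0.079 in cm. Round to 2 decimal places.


GSR distance calculation:
n0/n = 1253 / 471 = 2.660297
ln(n0/n) = 0.978438
d = 0.978438 / 0.079 = 12.39 cm

12.39


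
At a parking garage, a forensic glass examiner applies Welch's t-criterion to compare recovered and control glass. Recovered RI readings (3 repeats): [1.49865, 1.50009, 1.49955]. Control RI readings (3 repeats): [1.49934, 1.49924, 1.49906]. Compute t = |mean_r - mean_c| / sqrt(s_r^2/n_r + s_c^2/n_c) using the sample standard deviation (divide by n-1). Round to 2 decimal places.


Welch's t-criterion for glass RI comparison:
Recovered mean = sum / n_r = 4.49829 / 3 = 1.49943
Control mean = sum / n_c = 4.49764 / 3 = 1.4992133
Recovered sample variance s_r^2 = 5.292e-07
Control sample variance s_c^2 = 2.01333e-08
Welch SE (unpooled) = sqrt(s_r^2/n_r + s_c^2/n_c) = sqrt(1.764e-07 + 6.71111e-09) = sqrt(1.83111e-07) = 0.000427915
|mean_r - mean_c| = 0.000216667
t = 0.000216667 / 0.000427915 = 0.51

0.51


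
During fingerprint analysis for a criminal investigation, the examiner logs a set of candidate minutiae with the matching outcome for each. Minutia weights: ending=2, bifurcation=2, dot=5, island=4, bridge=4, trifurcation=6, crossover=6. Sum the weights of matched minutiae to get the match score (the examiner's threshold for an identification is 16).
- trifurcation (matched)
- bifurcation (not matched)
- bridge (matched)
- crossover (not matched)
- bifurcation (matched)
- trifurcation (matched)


Weighted minutiae match score:
  trifurcation: matched, +6 (running total 6)
  bifurcation: not matched, +0
  bridge: matched, +4 (running total 10)
  crossover: not matched, +0
  bifurcation: matched, +2 (running total 12)
  trifurcation: matched, +6 (running total 18)
Total score = 18
Threshold = 16; verdict = identification

18


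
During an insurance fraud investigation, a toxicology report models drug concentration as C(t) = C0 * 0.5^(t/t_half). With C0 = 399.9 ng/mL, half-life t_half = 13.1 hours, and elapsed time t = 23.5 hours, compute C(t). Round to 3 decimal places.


Drug concentration decay:
Number of half-lives = t / t_half = 23.5 / 13.1 = 1.793893
Decay factor = 0.5^1.793893 = 0.28839279
C(t) = 399.9 * 0.28839279 = 115.328 ng/mL

115.328


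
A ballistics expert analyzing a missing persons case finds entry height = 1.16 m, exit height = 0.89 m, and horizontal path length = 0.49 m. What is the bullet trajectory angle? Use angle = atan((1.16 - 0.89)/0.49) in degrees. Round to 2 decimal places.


Bullet trajectory angle:
Height difference = 1.16 - 0.89 = 0.27 m
angle = atan(0.27 / 0.49)
angle = atan(0.55102)
angle = 28.86 degrees

28.86


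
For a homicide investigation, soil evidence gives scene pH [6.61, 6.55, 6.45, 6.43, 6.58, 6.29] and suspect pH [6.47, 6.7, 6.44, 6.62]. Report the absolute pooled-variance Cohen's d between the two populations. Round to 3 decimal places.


Pooled-variance Cohen's d for soil pH comparison:
Scene mean = 38.91 / 6 = 6.485
Suspect mean = 26.23 / 4 = 6.5575
Scene sample variance s_s^2 = 0.01423
Suspect sample variance s_c^2 = 0.015225
Pooled variance = ((n_s-1)*s_s^2 + (n_c-1)*s_c^2) / (n_s + n_c - 2) = 0.014603
Pooled SD = sqrt(0.014603) = 0.120843
Mean difference = -0.0725
|d| = |-0.0725| / 0.120843 = 0.600

0.600


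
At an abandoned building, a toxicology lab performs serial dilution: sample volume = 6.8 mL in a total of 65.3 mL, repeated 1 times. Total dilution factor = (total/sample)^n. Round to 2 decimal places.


Dilution factor calculation:
Single dilution = V_total / V_sample = 65.3 / 6.8 ≈ 9.602941
Number of dilutions = 1
Total DF = (65.3 / 6.8)^1 (full precision, rounded at the end) = 9.60

9.60


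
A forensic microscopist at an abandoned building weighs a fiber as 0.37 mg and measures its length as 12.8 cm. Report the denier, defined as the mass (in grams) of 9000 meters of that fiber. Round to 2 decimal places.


Denier calculation:
Mass in grams = 0.37 mg / 1000 = 0.00037 g
Length in meters = 12.8 cm / 100 = 0.128 m
Linear density = mass / length = 0.00037 / 0.128 = 0.00289062 g/m
Denier = (g/m) * 9000 = 0.00289062 * 9000 = 26.02

26.02


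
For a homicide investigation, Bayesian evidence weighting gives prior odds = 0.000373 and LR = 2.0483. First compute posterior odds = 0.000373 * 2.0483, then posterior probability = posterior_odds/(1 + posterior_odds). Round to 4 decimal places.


Bayesian evidence evaluation:
Posterior odds = prior_odds * LR = 0.000373 * 2.0483 = 0.0007640159
Posterior probability = posterior_odds / (1 + posterior_odds)
= 0.0007640159 / (1 + 0.0007640159)
= 0.0007640159 / 1.0007640159
= 0.0008

0.0008


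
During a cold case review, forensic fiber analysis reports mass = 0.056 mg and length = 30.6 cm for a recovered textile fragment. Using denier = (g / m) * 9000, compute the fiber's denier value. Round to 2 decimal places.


Denier calculation:
Mass in grams = 0.056 mg / 1000 = 0.000056 g
Length in meters = 30.6 cm / 100 = 0.306 m
Linear density = mass / length = 0.000056 / 0.306 = 0.00018301 g/m
Denier = (g/m) * 9000 = 0.00018301 * 9000 = 1.65

1.65


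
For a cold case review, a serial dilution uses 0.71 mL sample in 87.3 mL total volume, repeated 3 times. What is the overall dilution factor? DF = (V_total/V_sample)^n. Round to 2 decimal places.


Dilution factor calculation:
Single dilution = V_total / V_sample = 87.3 / 0.71 ≈ 122.957746
Number of dilutions = 3
Total DF = (87.3 / 0.71)^3 (full precision, rounded at the end) = 1858949.90

1858949.90


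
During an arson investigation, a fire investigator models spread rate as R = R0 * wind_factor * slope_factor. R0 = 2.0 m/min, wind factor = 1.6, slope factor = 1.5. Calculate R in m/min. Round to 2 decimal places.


Fire spread rate calculation:
R = R0 * wind_factor * slope_factor
= 2.0 * 1.6 * 1.5
= 3.2 * 1.5
= 4.80 m/min

4.80


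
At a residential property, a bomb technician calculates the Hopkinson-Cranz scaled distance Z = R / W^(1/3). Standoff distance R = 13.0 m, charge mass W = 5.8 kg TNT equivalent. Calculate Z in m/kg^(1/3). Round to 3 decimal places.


Scaled distance calculation:
W^(1/3) = 5.8^(1/3) = 1.796702
Z = R / W^(1/3) = 13.0 / 1.796702
Z = 7.235 m/kg^(1/3)

7.235


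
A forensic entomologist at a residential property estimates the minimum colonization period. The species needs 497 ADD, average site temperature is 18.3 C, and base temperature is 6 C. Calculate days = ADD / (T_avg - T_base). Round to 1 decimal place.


Insect development time:
Effective temperature = avg_temp - T_base = 18.3 - 6 = 12.3 C
Days = ADD / effective_temp = 497 / 12.3 = 40.4 days

40.4


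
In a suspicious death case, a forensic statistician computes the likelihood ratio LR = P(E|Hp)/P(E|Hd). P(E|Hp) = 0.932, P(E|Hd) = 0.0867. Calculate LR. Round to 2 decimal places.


Likelihood ratio calculation:
LR = P(E|Hp) / P(E|Hd)
LR = 0.932 / 0.0867
LR = 10.75

10.75


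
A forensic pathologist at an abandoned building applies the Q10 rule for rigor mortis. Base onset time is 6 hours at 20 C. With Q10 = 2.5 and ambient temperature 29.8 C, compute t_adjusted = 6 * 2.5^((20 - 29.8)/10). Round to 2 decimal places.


Rigor mortis time adjustment:
Exponent = (T_ref - T_actual) / 10 = (20 - 29.8) / 10 = -0.98
Q10 factor = 2.5^-0.98 = 0.4074
t_adjusted = 6 * 0.4074 = 2.44 hours

2.44


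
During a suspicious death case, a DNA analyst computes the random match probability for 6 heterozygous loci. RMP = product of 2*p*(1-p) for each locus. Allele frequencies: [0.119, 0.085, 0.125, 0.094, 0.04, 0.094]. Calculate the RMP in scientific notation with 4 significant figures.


Computing RMP for 6 loci:
Locus 1: 2 * 0.119 * 0.881 = 0.209678
Locus 2: 2 * 0.085 * 0.915 = 0.15555
Locus 3: 2 * 0.125 * 0.875 = 0.21875
Locus 4: 2 * 0.094 * 0.906 = 0.170328
Locus 5: 2 * 0.04 * 0.96 = 0.0768
Locus 6: 2 * 0.094 * 0.906 = 0.170328
RMP = 1.590e-05

1.590e-05


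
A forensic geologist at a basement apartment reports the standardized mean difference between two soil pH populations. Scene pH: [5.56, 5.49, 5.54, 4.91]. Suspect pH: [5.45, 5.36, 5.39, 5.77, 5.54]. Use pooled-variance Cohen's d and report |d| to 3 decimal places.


Pooled-variance Cohen's d for soil pH comparison:
Scene mean = 21.5 / 4 = 5.375
Suspect mean = 27.51 / 5 = 5.502
Scene sample variance s_s^2 = 0.096967
Suspect sample variance s_c^2 = 0.02717
Pooled variance = ((n_s-1)*s_s^2 + (n_c-1)*s_c^2) / (n_s + n_c - 2) = 0.057083
Pooled SD = sqrt(0.057083) = 0.23892
Mean difference = -0.127
|d| = |-0.127| / 0.23892 = 0.532

0.532


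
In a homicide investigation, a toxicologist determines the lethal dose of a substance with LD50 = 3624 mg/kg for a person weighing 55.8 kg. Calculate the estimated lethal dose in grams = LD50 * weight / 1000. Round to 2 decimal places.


Lethal dose calculation:
Lethal dose = LD50 * body_weight / 1000
= 3624 * 55.8 / 1000
= 202219.2 / 1000
= 202.22 g

202.22


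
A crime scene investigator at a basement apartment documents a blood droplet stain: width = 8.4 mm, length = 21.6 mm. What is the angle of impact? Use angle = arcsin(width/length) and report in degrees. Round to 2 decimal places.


Blood spatter impact angle calculation:
width / length = 8.4 / 21.6 = 0.388889
angle = arcsin(0.388889)
angle = 22.89 degrees

22.89


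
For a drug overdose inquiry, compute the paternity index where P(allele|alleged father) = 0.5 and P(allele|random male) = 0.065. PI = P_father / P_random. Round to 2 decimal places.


Paternity Index calculation:
PI = P(allele|father) / P(allele|random)
PI = 0.5 / 0.065
PI = 7.69

7.69


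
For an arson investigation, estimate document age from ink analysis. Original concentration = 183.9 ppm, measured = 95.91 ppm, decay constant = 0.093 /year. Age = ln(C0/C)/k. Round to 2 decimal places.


Document age estimation:
C0/C = 183.9 / 95.91 = 1.917423
ln(C0/C) = 0.650982
t = 0.650982 / 0.093 = 7.00 years

7.00


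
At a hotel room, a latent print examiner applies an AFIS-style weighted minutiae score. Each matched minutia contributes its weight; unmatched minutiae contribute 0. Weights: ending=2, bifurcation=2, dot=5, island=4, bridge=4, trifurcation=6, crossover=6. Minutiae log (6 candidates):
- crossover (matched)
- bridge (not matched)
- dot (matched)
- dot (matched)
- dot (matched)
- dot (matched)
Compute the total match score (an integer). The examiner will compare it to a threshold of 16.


Weighted minutiae match score:
  crossover: matched, +6 (running total 6)
  bridge: not matched, +0
  dot: matched, +5 (running total 11)
  dot: matched, +5 (running total 16)
  dot: matched, +5 (running total 21)
  dot: matched, +5 (running total 26)
Total score = 26
Threshold = 16; verdict = identification

26


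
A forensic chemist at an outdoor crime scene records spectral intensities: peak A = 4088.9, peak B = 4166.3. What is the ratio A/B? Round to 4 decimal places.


Spectral peak ratio:
Peak A = 4088.9 counts
Peak B = 4166.3 counts
Ratio = 4088.9 / 4166.3 = 0.9814

0.9814


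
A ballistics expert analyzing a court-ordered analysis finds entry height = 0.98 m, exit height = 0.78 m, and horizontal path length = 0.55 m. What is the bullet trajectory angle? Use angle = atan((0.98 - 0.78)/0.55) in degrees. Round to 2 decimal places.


Bullet trajectory angle:
Height difference = 0.98 - 0.78 = 0.2 m
angle = atan(0.2 / 0.55)
angle = atan(0.363636)
angle = 19.98 degrees

19.98


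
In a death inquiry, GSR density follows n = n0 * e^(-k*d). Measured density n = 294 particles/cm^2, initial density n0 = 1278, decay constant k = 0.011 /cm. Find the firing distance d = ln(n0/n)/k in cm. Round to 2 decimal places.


GSR distance calculation:
n0/n = 1278 / 294 = 4.346939
ln(n0/n) = 1.469472
d = 1.469472 / 0.011 = 133.59 cm

133.59


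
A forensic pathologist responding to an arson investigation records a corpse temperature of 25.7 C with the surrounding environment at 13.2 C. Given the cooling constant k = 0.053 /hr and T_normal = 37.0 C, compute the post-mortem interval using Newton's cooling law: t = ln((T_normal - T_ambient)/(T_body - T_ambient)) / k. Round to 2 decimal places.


Using Newton's law of cooling:
t = ln((T_normal - T_ambient) / (T_body - T_ambient)) / k
T_normal - T_ambient = 23.8
T_body - T_ambient = 12.5
Ratio = 1.904
ln(ratio) = 0.643957
t = 0.643957 / 0.053 = 12.15 hours

12.15


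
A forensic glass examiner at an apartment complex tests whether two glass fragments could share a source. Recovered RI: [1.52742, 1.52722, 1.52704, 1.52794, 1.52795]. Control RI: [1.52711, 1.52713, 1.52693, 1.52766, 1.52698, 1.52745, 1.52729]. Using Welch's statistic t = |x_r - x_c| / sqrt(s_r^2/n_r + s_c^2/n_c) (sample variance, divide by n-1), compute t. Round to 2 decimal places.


Welch's t-criterion for glass RI comparison:
Recovered mean = sum / n_r = 7.63757 / 5 = 1.527514
Control mean = sum / n_c = 10.69055 / 7 = 1.5272214
Recovered sample variance s_r^2 = 1.7288e-07
Control sample variance s_c^2 = 6.8881e-08
Welch SE (unpooled) = sqrt(s_r^2/n_r + s_c^2/n_c) = sqrt(3.4576e-08 + 9.84014e-09) = sqrt(4.44161e-08) = 0.000210751
|mean_r - mean_c| = 0.000292571
t = 0.000292571 / 0.000210751 = 1.39

1.39


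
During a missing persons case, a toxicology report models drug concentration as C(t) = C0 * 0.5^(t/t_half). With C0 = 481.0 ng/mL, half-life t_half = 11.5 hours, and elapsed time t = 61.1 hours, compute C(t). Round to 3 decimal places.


Drug concentration decay:
Number of half-lives = t / t_half = 61.1 / 11.5 = 5.313043
Decay factor = 0.5^5.313043 = 0.02515444
C(t) = 481.0 * 0.02515444 = 12.099 ng/mL

12.099


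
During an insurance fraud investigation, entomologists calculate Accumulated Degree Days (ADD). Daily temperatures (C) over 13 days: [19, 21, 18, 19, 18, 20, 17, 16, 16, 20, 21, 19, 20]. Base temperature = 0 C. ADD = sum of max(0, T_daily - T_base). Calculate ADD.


Computing ADD day by day:
Day 1: max(0, 19 - 0) = 19
Day 2: max(0, 21 - 0) = 21
Day 3: max(0, 18 - 0) = 18
Day 4: max(0, 19 - 0) = 19
Day 5: max(0, 18 - 0) = 18
Day 6: max(0, 20 - 0) = 20
Day 7: max(0, 17 - 0) = 17
Day 8: max(0, 16 - 0) = 16
Day 9: max(0, 16 - 0) = 16
Day 10: max(0, 20 - 0) = 20
Day 11: max(0, 21 - 0) = 21
Day 12: max(0, 19 - 0) = 19
Day 13: max(0, 20 - 0) = 20
Total ADD = 244

244


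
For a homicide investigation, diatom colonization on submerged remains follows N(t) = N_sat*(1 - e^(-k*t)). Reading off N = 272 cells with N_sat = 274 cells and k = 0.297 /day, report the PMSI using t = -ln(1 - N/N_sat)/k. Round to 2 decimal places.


PMSI from diatom colonization curve:
N / N_sat = 272 / 274 = 0.992701
1 - N/N_sat = 0.007299
ln(1 - N/N_sat) = -4.920018
t = -ln(1 - N/N_sat) / k = -(-4.920018) / 0.297 = 16.57 days

16.57
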